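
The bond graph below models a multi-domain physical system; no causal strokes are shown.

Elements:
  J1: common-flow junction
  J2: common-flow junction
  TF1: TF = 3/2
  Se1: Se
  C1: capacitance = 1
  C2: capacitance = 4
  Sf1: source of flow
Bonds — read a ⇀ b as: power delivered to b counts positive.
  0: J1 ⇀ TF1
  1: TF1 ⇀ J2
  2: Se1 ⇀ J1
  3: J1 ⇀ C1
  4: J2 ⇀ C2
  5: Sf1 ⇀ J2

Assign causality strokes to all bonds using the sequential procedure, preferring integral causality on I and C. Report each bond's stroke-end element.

b2 |J1  (Se1 fixes effort; stroke away)
b5 |Sf1  (Sf1 (Sf) sets flow on bond)
b1 |J2  (1-jn J2 has f-setter on 5)
b4 |J2  (1-jn J2 has f-setter on 5)
b0 |TF1  (TF1: transformer flips bond 1)
b3 |J1  (1-jn J1 has f-setter on 0)

b0 →TF1
b1 →J2
b2 →J1
b3 →J1
b4 →J2
b5 →Sf1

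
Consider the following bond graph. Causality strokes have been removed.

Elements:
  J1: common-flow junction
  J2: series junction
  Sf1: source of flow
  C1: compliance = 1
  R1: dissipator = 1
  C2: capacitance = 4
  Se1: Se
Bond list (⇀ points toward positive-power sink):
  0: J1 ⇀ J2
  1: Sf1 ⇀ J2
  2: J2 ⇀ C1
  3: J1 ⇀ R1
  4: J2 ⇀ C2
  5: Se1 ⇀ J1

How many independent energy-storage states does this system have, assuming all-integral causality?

2  (C1, C2 all integral)

β1 stroke at Sf1  (Sf1 fixes flow; stroke at Sf1)
β5 stroke at J1  (source Se1 imposes e)
β0 stroke at J2  (J2: bond 1 brought flow, rest push out)
β2 stroke at J2  (J2: bond 1 brought flow, rest push out)
β4 stroke at J2  (common-f at J2 fixed by 1)
β3 stroke at J1  (J1 flow already set via bond 0)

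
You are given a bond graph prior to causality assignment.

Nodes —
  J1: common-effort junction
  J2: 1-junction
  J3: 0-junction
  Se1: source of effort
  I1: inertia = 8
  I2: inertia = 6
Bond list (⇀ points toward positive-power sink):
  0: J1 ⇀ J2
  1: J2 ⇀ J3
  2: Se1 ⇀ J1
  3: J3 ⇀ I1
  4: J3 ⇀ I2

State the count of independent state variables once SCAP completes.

2  (I1, I2 all integral)

β2 |J1  (Se1 fixes effort; stroke away)
β0 |J2  (0-jn J1 has e-setter on 2)
β1 |J3  (closing 1-jn rule on J2)
β3 |I1  (common-e at J3 fixed by 1)
β4 |I2  (J3 effort already set via bond 1)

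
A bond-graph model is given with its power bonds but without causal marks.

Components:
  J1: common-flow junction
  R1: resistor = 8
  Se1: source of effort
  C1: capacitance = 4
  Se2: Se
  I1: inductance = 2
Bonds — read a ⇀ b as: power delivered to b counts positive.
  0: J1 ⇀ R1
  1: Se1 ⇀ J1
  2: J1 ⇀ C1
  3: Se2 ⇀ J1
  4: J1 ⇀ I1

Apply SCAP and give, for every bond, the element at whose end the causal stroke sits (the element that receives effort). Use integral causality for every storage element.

bond 1 |J1  (Se1 (Se) sets effort on bond)
bond 3 |J1  (source Se2 imposes e)
bond 2 |J1  (C1 integral (e out))
bond 4 |I1  (I1 outputs flow p/I1)
bond 0 |J1  (1-jn J1 has f-setter on 4)

#0 stroke at J1
#1 stroke at J1
#2 stroke at J1
#3 stroke at J1
#4 stroke at I1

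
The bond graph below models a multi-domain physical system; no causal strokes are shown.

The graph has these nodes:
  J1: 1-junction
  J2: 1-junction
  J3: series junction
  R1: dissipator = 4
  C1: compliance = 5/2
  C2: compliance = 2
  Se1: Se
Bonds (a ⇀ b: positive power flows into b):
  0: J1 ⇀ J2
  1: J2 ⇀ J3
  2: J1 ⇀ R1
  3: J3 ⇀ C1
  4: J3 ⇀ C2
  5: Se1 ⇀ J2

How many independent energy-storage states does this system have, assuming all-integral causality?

2  (C1, C2 all integral)

b5 →J2  (Se1 fixes effort; stroke away)
b3 →J3  (C1: C, integral causality)
b4 →J3  (C2 outputs effort q/C2)
b1 →J2  (only one flow-in slot at J3)
b0 →J1  (closing 1-jn rule on J2)
b2 →R1  (J1 needs exactly one f-in)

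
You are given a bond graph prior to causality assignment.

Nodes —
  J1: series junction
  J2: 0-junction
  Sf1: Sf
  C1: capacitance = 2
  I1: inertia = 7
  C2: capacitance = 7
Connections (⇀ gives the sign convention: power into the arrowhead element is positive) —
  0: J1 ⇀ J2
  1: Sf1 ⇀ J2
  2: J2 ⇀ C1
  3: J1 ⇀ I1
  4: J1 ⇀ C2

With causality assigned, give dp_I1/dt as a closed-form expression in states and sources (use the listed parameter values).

β1 stroke at Sf1  (Sf1: flow source, stroke at near end)
β2 stroke at J2  (C1 outputs effort q/C1)
β0 stroke at J1  (common-e at J2 fixed by 2)
β3 stroke at I1  (I1: I, integral causality)
β4 stroke at J1  (1-jn J1 has f-setter on 3)

dp_I1/dt = -q_C1/2 - q_C2/7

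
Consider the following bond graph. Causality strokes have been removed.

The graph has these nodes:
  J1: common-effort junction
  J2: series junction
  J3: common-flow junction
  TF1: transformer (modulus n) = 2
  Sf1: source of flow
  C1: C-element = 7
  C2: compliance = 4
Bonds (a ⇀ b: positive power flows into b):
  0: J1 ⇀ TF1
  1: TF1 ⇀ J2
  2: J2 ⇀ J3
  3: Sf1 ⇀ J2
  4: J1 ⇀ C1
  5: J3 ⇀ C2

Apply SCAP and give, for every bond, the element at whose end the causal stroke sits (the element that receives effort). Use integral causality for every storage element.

bond 3 stroke at Sf1  (Sf1 fixes flow; stroke at Sf1)
bond 1 stroke at J2  (1-jn J2 has f-setter on 3)
bond 2 stroke at J2  (1-jn J2 has f-setter on 3)
bond 5 stroke at J3  (J3: bond 2 brought flow, rest push out)
bond 0 stroke at TF1  (through TF1, causality passes straight; one stroke at TF1)
bond 4 stroke at J1  (closing 0-jn rule on J1)

bond 0 stroke at TF1
bond 1 stroke at J2
bond 2 stroke at J2
bond 3 stroke at Sf1
bond 4 stroke at J1
bond 5 stroke at J3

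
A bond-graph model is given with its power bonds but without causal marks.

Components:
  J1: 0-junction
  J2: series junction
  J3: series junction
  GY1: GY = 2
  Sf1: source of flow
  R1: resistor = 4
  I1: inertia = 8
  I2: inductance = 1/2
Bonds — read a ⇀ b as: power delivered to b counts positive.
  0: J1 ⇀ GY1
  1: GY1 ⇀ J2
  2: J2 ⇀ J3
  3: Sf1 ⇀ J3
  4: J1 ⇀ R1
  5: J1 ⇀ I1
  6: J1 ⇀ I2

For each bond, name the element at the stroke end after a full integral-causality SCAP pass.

#0 |J1
#1 |J2
#2 |J3
#3 |Sf1
#4 |R1
#5 |I1
#6 |I2

b3 stroke→Sf1  (Sf1 (Sf) sets flow on bond)
b2 stroke→J3  (1-jn J3 has f-setter on 3)
b1 stroke→J2  (J2 flow already set via bond 2)
b0 stroke→J1  (GY1: gyrator matches bond 1)
b4 stroke→R1  (common-e at J1 fixed by 0)
b5 stroke→I1  (J1: bond 0 brought effort, rest push out)
b6 stroke→I2  (0-jn J1 has e-setter on 0)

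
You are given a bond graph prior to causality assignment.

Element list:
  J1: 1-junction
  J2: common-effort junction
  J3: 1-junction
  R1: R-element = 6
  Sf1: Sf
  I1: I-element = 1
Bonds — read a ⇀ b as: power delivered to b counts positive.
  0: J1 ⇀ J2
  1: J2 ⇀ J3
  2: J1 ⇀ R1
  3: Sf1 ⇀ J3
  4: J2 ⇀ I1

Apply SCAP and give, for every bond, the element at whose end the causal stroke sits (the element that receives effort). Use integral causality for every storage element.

b0 stroke→J2
b1 stroke→J3
b2 stroke→J1
b3 stroke→Sf1
b4 stroke→I1

b3 stroke at Sf1  (Sf1 (Sf) sets flow on bond)
b1 stroke at J3  (J3 flow already set via bond 3)
b4 stroke at I1  (I1: I, integral causality)
b0 stroke at J2  (only one effort-in slot at J2)
b2 stroke at J1  (1-jn J1 has f-setter on 0)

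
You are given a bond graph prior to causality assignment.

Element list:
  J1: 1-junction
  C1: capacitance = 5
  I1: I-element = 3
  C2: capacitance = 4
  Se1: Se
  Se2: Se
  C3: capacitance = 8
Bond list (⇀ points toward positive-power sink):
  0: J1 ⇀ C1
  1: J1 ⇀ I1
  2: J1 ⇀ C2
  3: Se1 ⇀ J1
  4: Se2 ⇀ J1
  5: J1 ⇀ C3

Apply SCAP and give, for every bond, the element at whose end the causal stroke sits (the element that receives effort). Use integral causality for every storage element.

bond 3 stroke at J1  (Se1: effort source, stroke at far end)
bond 4 stroke at J1  (source Se2 imposes e)
bond 0 stroke at J1  (prefer integral on C1)
bond 1 stroke at I1  (prefer integral on I1)
bond 2 stroke at J1  (J1 flow already set via bond 1)
bond 5 stroke at J1  (J1 flow already set via bond 1)

β0 stroke→J1
β1 stroke→I1
β2 stroke→J1
β3 stroke→J1
β4 stroke→J1
β5 stroke→J1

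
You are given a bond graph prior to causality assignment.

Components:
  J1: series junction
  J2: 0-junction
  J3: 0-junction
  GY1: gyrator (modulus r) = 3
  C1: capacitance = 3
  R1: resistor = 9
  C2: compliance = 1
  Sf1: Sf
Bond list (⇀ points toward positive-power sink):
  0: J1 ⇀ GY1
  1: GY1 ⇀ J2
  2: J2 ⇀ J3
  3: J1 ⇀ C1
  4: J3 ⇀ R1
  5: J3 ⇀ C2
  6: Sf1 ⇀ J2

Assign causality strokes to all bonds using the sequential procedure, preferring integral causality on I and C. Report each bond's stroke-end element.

bond 0 stroke→GY1
bond 1 stroke→GY1
bond 2 stroke→J2
bond 3 stroke→J1
bond 4 stroke→R1
bond 5 stroke→J3
bond 6 stroke→Sf1

b6 stroke→Sf1  (Sf1 fixes flow; stroke at Sf1)
b3 stroke→J1  (prefer integral on C1)
b0 stroke→GY1  (closing 1-jn rule on J1)
b1 stroke→GY1  (GY GY1: same side as bond 0)
b2 stroke→J2  (J2: last free bond brings effort in)
b5 stroke→J3  (prefer integral on C2)
b4 stroke→R1  (J3 effort already set via bond 5)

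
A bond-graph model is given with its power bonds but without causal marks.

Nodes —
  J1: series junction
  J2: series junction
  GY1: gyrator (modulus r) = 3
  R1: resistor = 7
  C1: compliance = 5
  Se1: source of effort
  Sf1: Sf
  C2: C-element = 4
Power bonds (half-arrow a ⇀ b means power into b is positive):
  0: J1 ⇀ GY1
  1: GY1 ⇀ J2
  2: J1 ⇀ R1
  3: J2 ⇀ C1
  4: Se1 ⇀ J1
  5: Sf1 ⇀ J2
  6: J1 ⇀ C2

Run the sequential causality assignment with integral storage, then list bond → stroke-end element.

bond 0 stroke→J1
bond 1 stroke→J2
bond 2 stroke→R1
bond 3 stroke→J2
bond 4 stroke→J1
bond 5 stroke→Sf1
bond 6 stroke→J1

b4 →J1  (Se1 (Se) sets effort on bond)
b5 →Sf1  (Sf1: flow source, stroke at near end)
b1 →J2  (J2: bond 5 brought flow, rest push out)
b3 →J2  (common-f at J2 fixed by 5)
b0 →J1  (through GY1, causality inverts; strokes same side of GY1)
b6 →J1  (C2: C, integral causality)
b2 →R1  (only one flow-in slot at J1)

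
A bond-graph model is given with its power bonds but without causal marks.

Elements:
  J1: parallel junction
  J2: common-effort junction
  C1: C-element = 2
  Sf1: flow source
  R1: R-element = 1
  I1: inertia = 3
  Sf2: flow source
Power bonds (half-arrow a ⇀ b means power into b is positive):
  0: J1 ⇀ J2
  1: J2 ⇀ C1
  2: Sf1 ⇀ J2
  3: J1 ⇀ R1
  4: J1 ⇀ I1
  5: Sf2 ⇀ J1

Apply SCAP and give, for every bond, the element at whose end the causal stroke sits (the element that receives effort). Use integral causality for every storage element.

b2 |Sf1  (source Sf1 imposes f)
b5 |Sf2  (source Sf2 imposes f)
b1 |J2  (prefer integral on C1)
b0 |J1  (J2 effort already set via bond 1)
b3 |R1  (J1: bond 0 brought effort, rest push out)
b4 |I1  (J1 effort already set via bond 0)

#0 →J1
#1 →J2
#2 →Sf1
#3 →R1
#4 →I1
#5 →Sf2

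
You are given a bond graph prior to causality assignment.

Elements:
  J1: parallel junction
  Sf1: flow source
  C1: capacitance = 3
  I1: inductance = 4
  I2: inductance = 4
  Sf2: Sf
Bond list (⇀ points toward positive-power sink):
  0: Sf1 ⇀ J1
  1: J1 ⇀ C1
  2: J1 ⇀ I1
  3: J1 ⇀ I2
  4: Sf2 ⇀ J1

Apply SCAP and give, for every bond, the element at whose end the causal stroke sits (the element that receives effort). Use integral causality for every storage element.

β0 |Sf1
β1 |J1
β2 |I1
β3 |I2
β4 |Sf2

b0 |Sf1  (Sf1 (Sf) sets flow on bond)
b4 |Sf2  (Sf2 (Sf) sets flow on bond)
b1 |J1  (prefer integral on C1)
b2 |I1  (J1: bond 1 brought effort, rest push out)
b3 |I2  (0-jn J1 has e-setter on 1)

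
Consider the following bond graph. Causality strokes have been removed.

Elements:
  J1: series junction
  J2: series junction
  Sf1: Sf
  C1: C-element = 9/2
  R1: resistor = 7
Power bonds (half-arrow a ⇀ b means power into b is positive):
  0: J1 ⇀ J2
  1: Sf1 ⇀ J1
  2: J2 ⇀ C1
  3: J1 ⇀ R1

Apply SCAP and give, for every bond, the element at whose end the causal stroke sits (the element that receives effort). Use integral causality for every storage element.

b1 stroke at Sf1  (Sf1 (Sf) sets flow on bond)
b0 stroke at J1  (J1: bond 1 brought flow, rest push out)
b3 stroke at J1  (J1 flow already set via bond 1)
b2 stroke at J2  (J2: bond 0 brought flow, rest push out)

#0 stroke at J1
#1 stroke at Sf1
#2 stroke at J2
#3 stroke at J1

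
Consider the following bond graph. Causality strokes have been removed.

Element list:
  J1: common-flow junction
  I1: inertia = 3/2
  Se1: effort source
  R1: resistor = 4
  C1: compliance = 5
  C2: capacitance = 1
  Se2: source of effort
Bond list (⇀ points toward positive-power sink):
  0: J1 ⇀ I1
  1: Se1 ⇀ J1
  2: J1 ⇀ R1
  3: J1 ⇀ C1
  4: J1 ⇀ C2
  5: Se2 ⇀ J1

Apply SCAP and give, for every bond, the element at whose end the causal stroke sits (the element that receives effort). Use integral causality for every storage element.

bond 1 |J1  (Se1 fixes effort; stroke away)
bond 5 |J1  (Se2 (Se) sets effort on bond)
bond 0 |I1  (I1: I, integral causality)
bond 2 |J1  (common-f at J1 fixed by 0)
bond 3 |J1  (1-jn J1 has f-setter on 0)
bond 4 |J1  (J1: bond 0 brought flow, rest push out)

β0 →I1
β1 →J1
β2 →J1
β3 →J1
β4 →J1
β5 →J1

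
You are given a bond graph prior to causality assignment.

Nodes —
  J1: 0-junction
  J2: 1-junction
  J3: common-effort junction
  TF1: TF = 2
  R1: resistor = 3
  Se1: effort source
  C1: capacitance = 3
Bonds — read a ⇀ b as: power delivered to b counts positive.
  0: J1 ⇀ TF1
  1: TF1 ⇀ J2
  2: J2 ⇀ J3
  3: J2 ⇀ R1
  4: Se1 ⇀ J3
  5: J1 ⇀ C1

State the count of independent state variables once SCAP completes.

β4 stroke→J3  (Se1: effort source, stroke at far end)
β2 stroke→J2  (J3 effort already set via bond 4)
β5 stroke→J1  (prefer integral on C1)
β0 stroke→TF1  (J1: bond 5 brought effort, rest push out)
β1 stroke→J2  (TF1: transformer flips bond 0)
β3 stroke→R1  (J2 needs exactly one f-in)

1  (C1 all integral)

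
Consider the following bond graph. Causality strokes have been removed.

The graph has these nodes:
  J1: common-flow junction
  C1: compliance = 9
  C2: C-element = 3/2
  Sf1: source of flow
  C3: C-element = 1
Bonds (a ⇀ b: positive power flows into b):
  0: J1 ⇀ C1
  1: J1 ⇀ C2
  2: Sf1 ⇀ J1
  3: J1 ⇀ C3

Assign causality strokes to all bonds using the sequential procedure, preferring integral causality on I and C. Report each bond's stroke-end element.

bond 2 →Sf1  (source Sf1 imposes f)
bond 0 →J1  (common-f at J1 fixed by 2)
bond 1 →J1  (J1 flow already set via bond 2)
bond 3 →J1  (J1: bond 2 brought flow, rest push out)

#0 stroke at J1
#1 stroke at J1
#2 stroke at Sf1
#3 stroke at J1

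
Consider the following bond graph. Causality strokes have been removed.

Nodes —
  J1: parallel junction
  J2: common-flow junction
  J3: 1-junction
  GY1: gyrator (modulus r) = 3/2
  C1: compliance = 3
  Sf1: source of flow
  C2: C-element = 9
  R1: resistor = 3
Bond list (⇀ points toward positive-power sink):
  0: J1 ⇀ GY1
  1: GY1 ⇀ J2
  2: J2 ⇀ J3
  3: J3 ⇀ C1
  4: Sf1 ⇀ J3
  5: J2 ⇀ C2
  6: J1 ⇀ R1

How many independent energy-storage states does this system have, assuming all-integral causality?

2  (C1, C2 all integral)

bond 4 stroke at Sf1  (Sf1 (Sf) sets flow on bond)
bond 2 stroke at J3  (1-jn J3 has f-setter on 4)
bond 3 stroke at J3  (common-f at J3 fixed by 4)
bond 1 stroke at J2  (common-f at J2 fixed by 2)
bond 5 stroke at J2  (1-jn J2 has f-setter on 2)
bond 0 stroke at J1  (through GY1, causality inverts; strokes same side of GY1)
bond 6 stroke at R1  (common-e at J1 fixed by 0)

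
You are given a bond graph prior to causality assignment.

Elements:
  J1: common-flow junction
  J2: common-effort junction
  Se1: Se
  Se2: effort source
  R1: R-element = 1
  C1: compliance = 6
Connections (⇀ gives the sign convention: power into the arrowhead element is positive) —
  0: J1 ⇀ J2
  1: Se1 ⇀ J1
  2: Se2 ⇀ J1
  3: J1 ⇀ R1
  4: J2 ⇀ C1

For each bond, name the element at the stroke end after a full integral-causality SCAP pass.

#0 |J1
#1 |J1
#2 |J1
#3 |R1
#4 |J2

bond 1 |J1  (Se1: effort source, stroke at far end)
bond 2 |J1  (Se2 fixes effort; stroke away)
bond 4 |J2  (prefer integral on C1)
bond 0 |J1  (J2: bond 4 brought effort, rest push out)
bond 3 |R1  (only one flow-in slot at J1)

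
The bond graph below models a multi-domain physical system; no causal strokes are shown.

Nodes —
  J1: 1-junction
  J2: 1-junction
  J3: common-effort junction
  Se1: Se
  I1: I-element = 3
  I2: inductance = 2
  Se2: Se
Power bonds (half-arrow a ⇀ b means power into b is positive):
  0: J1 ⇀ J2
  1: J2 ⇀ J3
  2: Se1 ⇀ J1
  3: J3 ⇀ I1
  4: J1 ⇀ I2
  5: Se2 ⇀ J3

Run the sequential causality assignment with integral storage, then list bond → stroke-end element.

b2 →J1  (Se1 (Se) sets effort on bond)
b5 →J3  (source Se2 imposes e)
b1 →J2  (J3 effort already set via bond 5)
b3 →I1  (common-e at J3 fixed by 5)
b0 →J1  (closing 1-jn rule on J2)
b4 →I2  (only one flow-in slot at J1)

β0 →J1
β1 →J2
β2 →J1
β3 →I1
β4 →I2
β5 →J3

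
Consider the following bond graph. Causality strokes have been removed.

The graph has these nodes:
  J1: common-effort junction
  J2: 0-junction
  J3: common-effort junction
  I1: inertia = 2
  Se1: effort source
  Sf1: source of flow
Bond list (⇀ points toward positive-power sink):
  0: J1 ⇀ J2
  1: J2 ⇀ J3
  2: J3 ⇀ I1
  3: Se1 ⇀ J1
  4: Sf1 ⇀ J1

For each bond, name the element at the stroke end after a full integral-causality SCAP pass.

#3 stroke at J1  (Se1: effort source, stroke at far end)
#4 stroke at Sf1  (source Sf1 imposes f)
#0 stroke at J2  (J1 effort already set via bond 3)
#1 stroke at J3  (J2 effort already set via bond 0)
#2 stroke at I1  (0-jn J3 has e-setter on 1)

b0 stroke→J2
b1 stroke→J3
b2 stroke→I1
b3 stroke→J1
b4 stroke→Sf1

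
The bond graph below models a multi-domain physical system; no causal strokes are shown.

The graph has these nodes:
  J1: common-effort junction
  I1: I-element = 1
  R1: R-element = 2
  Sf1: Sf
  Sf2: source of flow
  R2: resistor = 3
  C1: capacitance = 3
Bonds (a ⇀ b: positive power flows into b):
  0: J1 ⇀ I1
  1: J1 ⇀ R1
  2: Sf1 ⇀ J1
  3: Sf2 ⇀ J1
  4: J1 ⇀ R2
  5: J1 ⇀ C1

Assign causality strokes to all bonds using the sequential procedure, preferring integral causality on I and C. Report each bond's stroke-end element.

bond 0 →I1
bond 1 →R1
bond 2 →Sf1
bond 3 →Sf2
bond 4 →R2
bond 5 →J1

#2 stroke at Sf1  (Sf1: flow source, stroke at near end)
#3 stroke at Sf2  (source Sf2 imposes f)
#0 stroke at I1  (prefer integral on I1)
#5 stroke at J1  (C1: C, integral causality)
#1 stroke at R1  (common-e at J1 fixed by 5)
#4 stroke at R2  (J1: bond 5 brought effort, rest push out)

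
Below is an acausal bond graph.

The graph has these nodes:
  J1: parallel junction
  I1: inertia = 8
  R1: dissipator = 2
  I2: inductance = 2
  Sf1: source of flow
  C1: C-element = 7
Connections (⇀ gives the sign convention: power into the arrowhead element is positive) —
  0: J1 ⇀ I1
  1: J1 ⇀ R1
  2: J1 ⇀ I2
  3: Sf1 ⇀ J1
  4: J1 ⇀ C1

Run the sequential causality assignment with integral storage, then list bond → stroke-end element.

b0 stroke→I1
b1 stroke→R1
b2 stroke→I2
b3 stroke→Sf1
b4 stroke→J1

b3 |Sf1  (Sf1: flow source, stroke at near end)
b0 |I1  (I1 integral (f out))
b2 |I2  (I2: I, integral causality)
b4 |J1  (prefer integral on C1)
b1 |R1  (0-jn J1 has e-setter on 4)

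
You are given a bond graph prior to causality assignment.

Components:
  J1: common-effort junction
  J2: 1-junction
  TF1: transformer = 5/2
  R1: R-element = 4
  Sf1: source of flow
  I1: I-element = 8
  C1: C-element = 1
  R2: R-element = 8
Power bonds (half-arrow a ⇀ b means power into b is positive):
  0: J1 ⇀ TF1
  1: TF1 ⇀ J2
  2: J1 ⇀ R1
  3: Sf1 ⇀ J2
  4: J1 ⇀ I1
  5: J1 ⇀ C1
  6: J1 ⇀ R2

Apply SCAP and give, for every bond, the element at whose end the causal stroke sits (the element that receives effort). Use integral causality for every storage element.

b0 stroke at TF1
b1 stroke at J2
b2 stroke at R1
b3 stroke at Sf1
b4 stroke at I1
b5 stroke at J1
b6 stroke at R2

#3 stroke→Sf1  (source Sf1 imposes f)
#1 stroke→J2  (J2 flow already set via bond 3)
#0 stroke→TF1  (TF1: transformer flips bond 1)
#4 stroke→I1  (I1 integral (f out))
#5 stroke→J1  (prefer integral on C1)
#2 stroke→R1  (0-jn J1 has e-setter on 5)
#6 stroke→R2  (0-jn J1 has e-setter on 5)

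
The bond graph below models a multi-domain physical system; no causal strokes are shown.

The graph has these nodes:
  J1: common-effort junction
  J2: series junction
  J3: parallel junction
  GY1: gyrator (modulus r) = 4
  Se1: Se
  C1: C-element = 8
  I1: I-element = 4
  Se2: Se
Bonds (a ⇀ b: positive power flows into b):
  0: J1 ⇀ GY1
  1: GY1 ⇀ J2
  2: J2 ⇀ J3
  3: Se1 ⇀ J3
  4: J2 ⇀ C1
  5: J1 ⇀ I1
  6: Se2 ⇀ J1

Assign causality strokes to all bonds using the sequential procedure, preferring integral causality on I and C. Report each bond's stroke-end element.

bond 0 →GY1
bond 1 →GY1
bond 2 →J2
bond 3 →J3
bond 4 →J2
bond 5 →I1
bond 6 →J1

#3 →J3  (source Se1 imposes e)
#6 →J1  (source Se2 imposes e)
#0 →GY1  (J1: bond 6 brought effort, rest push out)
#5 →I1  (common-e at J1 fixed by 6)
#2 →J2  (J3: bond 3 brought effort, rest push out)
#1 →GY1  (through GY1, causality inverts; strokes same side of GY1)
#4 →J2  (J2 flow already set via bond 1)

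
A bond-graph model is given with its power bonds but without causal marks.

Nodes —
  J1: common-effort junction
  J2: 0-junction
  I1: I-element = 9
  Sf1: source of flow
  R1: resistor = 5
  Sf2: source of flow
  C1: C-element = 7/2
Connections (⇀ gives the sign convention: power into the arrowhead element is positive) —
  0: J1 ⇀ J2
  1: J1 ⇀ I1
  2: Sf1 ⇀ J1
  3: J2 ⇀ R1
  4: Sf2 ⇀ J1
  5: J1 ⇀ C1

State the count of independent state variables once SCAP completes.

bond 2 stroke→Sf1  (Sf1 (Sf) sets flow on bond)
bond 4 stroke→Sf2  (source Sf2 imposes f)
bond 1 stroke→I1  (prefer integral on I1)
bond 5 stroke→J1  (prefer integral on C1)
bond 0 stroke→J2  (J1 effort already set via bond 5)
bond 3 stroke→R1  (common-e at J2 fixed by 0)

2  (C1, I1 all integral)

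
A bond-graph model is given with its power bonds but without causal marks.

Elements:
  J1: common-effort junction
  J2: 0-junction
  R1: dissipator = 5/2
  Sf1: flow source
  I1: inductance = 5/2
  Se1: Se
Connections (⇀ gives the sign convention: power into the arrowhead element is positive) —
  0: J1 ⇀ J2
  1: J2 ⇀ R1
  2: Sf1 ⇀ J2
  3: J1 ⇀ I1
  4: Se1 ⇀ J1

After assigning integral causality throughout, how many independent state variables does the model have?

1  (I1 all integral)

β2 →Sf1  (source Sf1 imposes f)
β4 →J1  (source Se1 imposes e)
β0 →J2  (common-e at J1 fixed by 4)
β3 →I1  (J1 effort already set via bond 4)
β1 →R1  (J2: bond 0 brought effort, rest push out)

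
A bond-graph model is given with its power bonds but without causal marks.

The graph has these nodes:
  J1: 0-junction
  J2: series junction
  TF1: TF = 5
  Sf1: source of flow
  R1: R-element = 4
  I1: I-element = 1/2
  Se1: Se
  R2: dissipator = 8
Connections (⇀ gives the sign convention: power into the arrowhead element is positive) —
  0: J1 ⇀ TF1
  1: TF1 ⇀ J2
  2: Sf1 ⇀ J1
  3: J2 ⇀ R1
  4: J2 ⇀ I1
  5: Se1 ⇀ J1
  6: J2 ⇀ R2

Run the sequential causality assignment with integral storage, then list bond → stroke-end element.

β2 stroke at Sf1  (Sf1 fixes flow; stroke at Sf1)
β5 stroke at J1  (Se1 fixes effort; stroke away)
β0 stroke at TF1  (J1 effort already set via bond 5)
β1 stroke at J2  (through TF1, causality passes straight; one stroke at TF1)
β4 stroke at I1  (I1: I, integral causality)
β3 stroke at J2  (1-jn J2 has f-setter on 4)
β6 stroke at J2  (1-jn J2 has f-setter on 4)

β0 |TF1
β1 |J2
β2 |Sf1
β3 |J2
β4 |I1
β5 |J1
β6 |J2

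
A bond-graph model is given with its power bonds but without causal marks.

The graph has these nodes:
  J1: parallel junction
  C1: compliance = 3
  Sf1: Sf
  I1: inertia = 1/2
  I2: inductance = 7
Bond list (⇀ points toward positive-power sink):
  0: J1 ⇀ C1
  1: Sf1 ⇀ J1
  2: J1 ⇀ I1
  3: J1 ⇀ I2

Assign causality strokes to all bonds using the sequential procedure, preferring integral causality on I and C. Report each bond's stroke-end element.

b0 →J1
b1 →Sf1
b2 →I1
b3 →I2

#1 →Sf1  (source Sf1 imposes f)
#0 →J1  (prefer integral on C1)
#2 →I1  (J1: bond 0 brought effort, rest push out)
#3 →I2  (J1 effort already set via bond 0)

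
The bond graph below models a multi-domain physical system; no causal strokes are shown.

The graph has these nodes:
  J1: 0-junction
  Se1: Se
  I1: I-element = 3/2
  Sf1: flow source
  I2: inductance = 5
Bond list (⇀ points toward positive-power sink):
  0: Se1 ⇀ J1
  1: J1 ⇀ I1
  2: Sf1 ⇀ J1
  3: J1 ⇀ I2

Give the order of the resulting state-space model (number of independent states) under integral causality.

#0 stroke→J1  (Se1: effort source, stroke at far end)
#2 stroke→Sf1  (Sf1: flow source, stroke at near end)
#1 stroke→I1  (J1: bond 0 brought effort, rest push out)
#3 stroke→I2  (J1 effort already set via bond 0)

2  (I1, I2 all integral)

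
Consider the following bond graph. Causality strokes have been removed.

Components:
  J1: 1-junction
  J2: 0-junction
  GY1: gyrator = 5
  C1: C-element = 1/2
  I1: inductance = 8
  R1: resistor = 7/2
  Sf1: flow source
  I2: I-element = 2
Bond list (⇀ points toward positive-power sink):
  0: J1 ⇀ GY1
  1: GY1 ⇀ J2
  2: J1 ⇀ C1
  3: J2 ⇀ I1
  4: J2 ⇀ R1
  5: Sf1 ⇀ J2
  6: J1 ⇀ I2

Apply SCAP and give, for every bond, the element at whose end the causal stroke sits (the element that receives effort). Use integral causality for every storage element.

bond 0 →J1
bond 1 →J2
bond 2 →J1
bond 3 →I1
bond 4 →R1
bond 5 →Sf1
bond 6 →I2

bond 5 stroke→Sf1  (Sf1 fixes flow; stroke at Sf1)
bond 2 stroke→J1  (C1 outputs effort q/C1)
bond 3 stroke→I1  (I1 outputs flow p/I1)
bond 6 stroke→I2  (prefer integral on I2)
bond 0 stroke→J1  (J1 flow already set via bond 6)
bond 1 stroke→J2  (GY GY1: same side as bond 0)
bond 4 stroke→R1  (J2: bond 1 brought effort, rest push out)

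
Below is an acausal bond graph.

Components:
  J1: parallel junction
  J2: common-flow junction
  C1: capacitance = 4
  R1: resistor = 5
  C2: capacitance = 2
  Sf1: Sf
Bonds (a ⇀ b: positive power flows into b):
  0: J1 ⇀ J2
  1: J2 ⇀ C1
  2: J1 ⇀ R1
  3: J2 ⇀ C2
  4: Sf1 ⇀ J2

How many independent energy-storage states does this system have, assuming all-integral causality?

b4 stroke→Sf1  (source Sf1 imposes f)
b0 stroke→J2  (1-jn J2 has f-setter on 4)
b1 stroke→J2  (1-jn J2 has f-setter on 4)
b3 stroke→J2  (common-f at J2 fixed by 4)
b2 stroke→J1  (only one effort-in slot at J1)

2  (C1, C2 all integral)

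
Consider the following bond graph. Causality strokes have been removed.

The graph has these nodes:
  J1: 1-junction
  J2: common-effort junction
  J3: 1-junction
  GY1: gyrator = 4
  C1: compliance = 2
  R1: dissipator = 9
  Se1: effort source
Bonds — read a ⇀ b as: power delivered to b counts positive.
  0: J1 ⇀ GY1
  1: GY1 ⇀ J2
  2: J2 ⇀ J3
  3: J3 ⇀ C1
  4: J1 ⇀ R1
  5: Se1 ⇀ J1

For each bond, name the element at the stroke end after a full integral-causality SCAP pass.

bond 0 |GY1
bond 1 |GY1
bond 2 |J2
bond 3 |J3
bond 4 |J1
bond 5 |J1

β5 stroke at J1  (Se1 fixes effort; stroke away)
β3 stroke at J3  (C1 outputs effort q/C1)
β2 stroke at J2  (J3 needs exactly one f-in)
β1 stroke at GY1  (J2 effort already set via bond 2)
β0 stroke at GY1  (GY GY1: same side as bond 1)
β4 stroke at J1  (common-f at J1 fixed by 0)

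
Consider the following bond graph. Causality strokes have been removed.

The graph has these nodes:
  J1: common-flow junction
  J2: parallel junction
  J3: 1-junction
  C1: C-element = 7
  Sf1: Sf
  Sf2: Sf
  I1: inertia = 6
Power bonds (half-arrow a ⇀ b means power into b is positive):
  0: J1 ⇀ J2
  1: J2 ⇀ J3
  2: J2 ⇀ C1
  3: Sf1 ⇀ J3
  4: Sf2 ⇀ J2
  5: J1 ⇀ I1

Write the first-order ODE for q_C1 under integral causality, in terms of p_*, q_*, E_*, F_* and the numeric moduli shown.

dq_C1/dt = -F_Sf1 + F_Sf2 + p_I1/6

#3 stroke→Sf1  (Sf1 (Sf) sets flow on bond)
#4 stroke→Sf2  (Sf2: flow source, stroke at near end)
#1 stroke→J3  (J3: bond 3 brought flow, rest push out)
#2 stroke→J2  (C1 integral (e out))
#0 stroke→J1  (0-jn J2 has e-setter on 2)
#5 stroke→I1  (J1: last free bond brings flow in)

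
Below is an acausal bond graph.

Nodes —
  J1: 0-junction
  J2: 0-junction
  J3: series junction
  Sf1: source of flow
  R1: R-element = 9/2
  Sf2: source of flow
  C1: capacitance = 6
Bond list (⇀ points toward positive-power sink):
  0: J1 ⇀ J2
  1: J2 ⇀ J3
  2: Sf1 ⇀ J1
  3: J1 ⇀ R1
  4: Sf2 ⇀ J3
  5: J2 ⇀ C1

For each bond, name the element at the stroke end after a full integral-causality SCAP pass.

b2 →Sf1  (source Sf1 imposes f)
b4 →Sf2  (source Sf2 imposes f)
b1 →J3  (common-f at J3 fixed by 4)
b5 →J2  (prefer integral on C1)
b0 →J1  (0-jn J2 has e-setter on 5)
b3 →R1  (J1: bond 0 brought effort, rest push out)

#0 stroke→J1
#1 stroke→J3
#2 stroke→Sf1
#3 stroke→R1
#4 stroke→Sf2
#5 stroke→J2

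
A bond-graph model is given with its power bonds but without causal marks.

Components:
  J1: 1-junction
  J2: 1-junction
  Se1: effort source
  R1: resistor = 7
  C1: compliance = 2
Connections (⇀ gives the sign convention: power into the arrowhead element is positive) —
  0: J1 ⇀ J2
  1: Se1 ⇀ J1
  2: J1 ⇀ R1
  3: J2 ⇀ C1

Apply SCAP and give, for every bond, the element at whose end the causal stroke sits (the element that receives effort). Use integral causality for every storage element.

β1 |J1  (Se1 (Se) sets effort on bond)
β3 |J2  (prefer integral on C1)
β0 |J1  (J2 needs exactly one f-in)
β2 |R1  (closing 1-jn rule on J1)

bond 0 stroke→J1
bond 1 stroke→J1
bond 2 stroke→R1
bond 3 stroke→J2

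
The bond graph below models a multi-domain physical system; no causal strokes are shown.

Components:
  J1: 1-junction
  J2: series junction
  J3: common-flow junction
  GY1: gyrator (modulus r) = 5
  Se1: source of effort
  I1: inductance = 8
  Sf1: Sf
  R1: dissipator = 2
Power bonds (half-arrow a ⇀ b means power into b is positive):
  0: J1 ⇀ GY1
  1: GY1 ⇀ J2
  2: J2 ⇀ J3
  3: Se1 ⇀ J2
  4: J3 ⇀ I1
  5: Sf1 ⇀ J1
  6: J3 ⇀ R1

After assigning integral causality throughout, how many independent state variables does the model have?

1  (I1 all integral)

β3 stroke at J2  (source Se1 imposes e)
β5 stroke at Sf1  (Sf1: flow source, stroke at near end)
β0 stroke at J1  (J1 flow already set via bond 5)
β1 stroke at J2  (through GY1, causality inverts; strokes same side of GY1)
β2 stroke at J3  (J2: last free bond brings flow in)
β4 stroke at I1  (prefer integral on I1)
β6 stroke at J3  (J3: bond 4 brought flow, rest push out)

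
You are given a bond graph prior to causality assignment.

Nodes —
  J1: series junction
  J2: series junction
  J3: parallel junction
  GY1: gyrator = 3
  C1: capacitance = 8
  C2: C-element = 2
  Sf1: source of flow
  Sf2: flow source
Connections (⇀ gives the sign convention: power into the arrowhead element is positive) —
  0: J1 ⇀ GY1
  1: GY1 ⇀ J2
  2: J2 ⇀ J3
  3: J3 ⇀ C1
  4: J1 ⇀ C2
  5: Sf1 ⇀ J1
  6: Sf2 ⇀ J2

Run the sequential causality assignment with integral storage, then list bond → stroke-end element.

bond 0 |J1
bond 1 |J2
bond 2 |J2
bond 3 |J3
bond 4 |J1
bond 5 |Sf1
bond 6 |Sf2

β5 |Sf1  (Sf1 (Sf) sets flow on bond)
β6 |Sf2  (Sf2: flow source, stroke at near end)
β0 |J1  (1-jn J1 has f-setter on 5)
β4 |J1  (J1 flow already set via bond 5)
β1 |J2  (1-jn J2 has f-setter on 6)
β2 |J2  (common-f at J2 fixed by 6)
β3 |J3  (closing 0-jn rule on J3)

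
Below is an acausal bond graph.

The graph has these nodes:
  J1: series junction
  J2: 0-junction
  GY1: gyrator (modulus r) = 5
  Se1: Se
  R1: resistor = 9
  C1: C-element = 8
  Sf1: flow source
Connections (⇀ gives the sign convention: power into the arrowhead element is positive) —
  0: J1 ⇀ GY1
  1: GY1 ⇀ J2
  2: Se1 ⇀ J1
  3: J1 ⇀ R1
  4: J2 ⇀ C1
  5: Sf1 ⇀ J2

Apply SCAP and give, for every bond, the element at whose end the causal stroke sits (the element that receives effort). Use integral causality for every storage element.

bond 0 |GY1
bond 1 |GY1
bond 2 |J1
bond 3 |J1
bond 4 |J2
bond 5 |Sf1

b2 stroke→J1  (Se1 fixes effort; stroke away)
b5 stroke→Sf1  (Sf1 fixes flow; stroke at Sf1)
b4 stroke→J2  (C1: C, integral causality)
b1 stroke→GY1  (J2: bond 4 brought effort, rest push out)
b0 stroke→GY1  (through GY1, causality inverts; strokes same side of GY1)
b3 stroke→J1  (J1: bond 0 brought flow, rest push out)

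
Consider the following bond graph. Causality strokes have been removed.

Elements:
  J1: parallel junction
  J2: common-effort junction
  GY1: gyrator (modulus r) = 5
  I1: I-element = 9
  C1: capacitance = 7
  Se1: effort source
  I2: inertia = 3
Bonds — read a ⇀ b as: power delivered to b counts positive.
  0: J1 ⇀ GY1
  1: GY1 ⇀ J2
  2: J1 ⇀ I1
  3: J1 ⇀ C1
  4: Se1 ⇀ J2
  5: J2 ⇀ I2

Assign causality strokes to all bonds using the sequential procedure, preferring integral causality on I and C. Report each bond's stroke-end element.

β0 stroke→GY1
β1 stroke→GY1
β2 stroke→I1
β3 stroke→J1
β4 stroke→J2
β5 stroke→I2

b4 |J2  (Se1: effort source, stroke at far end)
b1 |GY1  (0-jn J2 has e-setter on 4)
b5 |I2  (J2: bond 4 brought effort, rest push out)
b0 |GY1  (GY1 both-in/both-out from 1)
b2 |I1  (I1 integral (f out))
b3 |J1  (only one effort-in slot at J1)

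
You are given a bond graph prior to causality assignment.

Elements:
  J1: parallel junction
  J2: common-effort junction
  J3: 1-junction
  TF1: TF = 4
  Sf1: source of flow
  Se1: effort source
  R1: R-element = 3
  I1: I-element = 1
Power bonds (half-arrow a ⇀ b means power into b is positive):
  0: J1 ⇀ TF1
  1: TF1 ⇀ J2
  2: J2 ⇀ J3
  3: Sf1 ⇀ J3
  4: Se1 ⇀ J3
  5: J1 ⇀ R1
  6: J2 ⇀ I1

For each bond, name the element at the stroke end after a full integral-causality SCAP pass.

bond 0 |TF1
bond 1 |J2
bond 2 |J3
bond 3 |Sf1
bond 4 |J3
bond 5 |J1
bond 6 |I1

bond 3 stroke→Sf1  (source Sf1 imposes f)
bond 4 stroke→J3  (Se1 fixes effort; stroke away)
bond 2 stroke→J3  (J3 flow already set via bond 3)
bond 6 stroke→I1  (prefer integral on I1)
bond 1 stroke→J2  (closing 0-jn rule on J2)
bond 0 stroke→TF1  (TF TF1: opposite of bond 1)
bond 5 stroke→J1  (J1: last free bond brings effort in)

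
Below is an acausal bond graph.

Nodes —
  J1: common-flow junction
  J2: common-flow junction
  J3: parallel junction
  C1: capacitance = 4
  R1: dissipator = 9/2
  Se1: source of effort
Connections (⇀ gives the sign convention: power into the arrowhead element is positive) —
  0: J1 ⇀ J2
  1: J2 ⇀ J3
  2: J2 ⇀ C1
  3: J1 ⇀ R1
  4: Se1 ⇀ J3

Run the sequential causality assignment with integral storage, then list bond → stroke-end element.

β0 stroke→J1
β1 stroke→J2
β2 stroke→J2
β3 stroke→R1
β4 stroke→J3

#4 stroke→J3  (Se1 fixes effort; stroke away)
#1 stroke→J2  (common-e at J3 fixed by 4)
#2 stroke→J2  (prefer integral on C1)
#0 stroke→J1  (only one flow-in slot at J2)
#3 stroke→R1  (closing 1-jn rule on J1)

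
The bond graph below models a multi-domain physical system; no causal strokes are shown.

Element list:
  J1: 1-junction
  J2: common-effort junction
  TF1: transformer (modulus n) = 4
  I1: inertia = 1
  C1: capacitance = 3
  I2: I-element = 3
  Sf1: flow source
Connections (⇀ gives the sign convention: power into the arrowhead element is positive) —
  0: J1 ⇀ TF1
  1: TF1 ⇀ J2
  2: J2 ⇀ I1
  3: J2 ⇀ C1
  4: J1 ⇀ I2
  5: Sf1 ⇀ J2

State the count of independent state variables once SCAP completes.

3  (C1, I1, I2 all integral)

#5 stroke at Sf1  (Sf1 (Sf) sets flow on bond)
#2 stroke at I1  (prefer integral on I1)
#3 stroke at J2  (C1 outputs effort q/C1)
#1 stroke at TF1  (J2: bond 3 brought effort, rest push out)
#0 stroke at J1  (through TF1, causality passes straight; one stroke at TF1)
#4 stroke at I2  (J1 needs exactly one f-in)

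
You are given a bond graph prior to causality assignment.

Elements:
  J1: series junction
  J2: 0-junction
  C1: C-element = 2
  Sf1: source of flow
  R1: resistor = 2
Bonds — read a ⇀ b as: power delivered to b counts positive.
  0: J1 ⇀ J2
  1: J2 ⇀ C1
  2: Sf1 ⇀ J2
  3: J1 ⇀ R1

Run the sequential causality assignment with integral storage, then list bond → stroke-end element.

β0 |J1
β1 |J2
β2 |Sf1
β3 |R1

bond 2 stroke→Sf1  (Sf1: flow source, stroke at near end)
bond 1 stroke→J2  (C1: C, integral causality)
bond 0 stroke→J1  (common-e at J2 fixed by 1)
bond 3 stroke→R1  (J1: last free bond brings flow in)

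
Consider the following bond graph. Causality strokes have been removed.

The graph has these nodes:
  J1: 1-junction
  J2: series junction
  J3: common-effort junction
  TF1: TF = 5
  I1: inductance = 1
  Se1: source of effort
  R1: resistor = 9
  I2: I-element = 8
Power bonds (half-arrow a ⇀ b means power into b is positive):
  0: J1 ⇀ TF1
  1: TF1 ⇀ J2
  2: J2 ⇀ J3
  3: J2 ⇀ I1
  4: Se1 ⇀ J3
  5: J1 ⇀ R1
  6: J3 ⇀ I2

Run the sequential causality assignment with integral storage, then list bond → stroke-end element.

bond 4 |J3  (Se1 fixes effort; stroke away)
bond 2 |J2  (J3: bond 4 brought effort, rest push out)
bond 6 |I2  (common-e at J3 fixed by 4)
bond 3 |I1  (I1 integral (f out))
bond 1 |J2  (common-f at J2 fixed by 3)
bond 0 |TF1  (TF TF1: opposite of bond 1)
bond 5 |J1  (common-f at J1 fixed by 0)

bond 0 |TF1
bond 1 |J2
bond 2 |J2
bond 3 |I1
bond 4 |J3
bond 5 |J1
bond 6 |I2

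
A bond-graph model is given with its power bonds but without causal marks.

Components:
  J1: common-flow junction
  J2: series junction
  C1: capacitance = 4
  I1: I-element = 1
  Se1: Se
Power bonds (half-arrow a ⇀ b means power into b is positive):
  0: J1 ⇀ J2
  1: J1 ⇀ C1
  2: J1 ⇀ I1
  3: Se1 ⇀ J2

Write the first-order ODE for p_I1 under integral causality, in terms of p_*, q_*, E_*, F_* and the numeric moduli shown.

b3 |J2  (source Se1 imposes e)
b0 |J1  (only one flow-in slot at J2)
b1 |J1  (C1: C, integral causality)
b2 |I1  (closing 1-jn rule on J1)

dp_I1/dt = E_Se1 - q_C1/4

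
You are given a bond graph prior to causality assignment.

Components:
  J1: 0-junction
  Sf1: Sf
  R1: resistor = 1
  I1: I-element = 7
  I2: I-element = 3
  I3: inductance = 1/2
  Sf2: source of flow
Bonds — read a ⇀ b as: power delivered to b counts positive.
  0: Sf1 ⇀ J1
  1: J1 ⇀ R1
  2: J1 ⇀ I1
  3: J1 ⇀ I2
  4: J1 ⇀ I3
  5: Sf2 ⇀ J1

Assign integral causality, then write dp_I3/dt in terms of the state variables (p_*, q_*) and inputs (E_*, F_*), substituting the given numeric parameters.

bond 0 |Sf1  (Sf1 (Sf) sets flow on bond)
bond 5 |Sf2  (Sf2 (Sf) sets flow on bond)
bond 2 |I1  (I1: I, integral causality)
bond 3 |I2  (prefer integral on I2)
bond 4 |I3  (I3 outputs flow p/I3)
bond 1 |J1  (only one effort-in slot at J1)

dp_I3/dt = F_Sf1 + F_Sf2 - p_I1/7 - p_I2/3 - 2*p_I3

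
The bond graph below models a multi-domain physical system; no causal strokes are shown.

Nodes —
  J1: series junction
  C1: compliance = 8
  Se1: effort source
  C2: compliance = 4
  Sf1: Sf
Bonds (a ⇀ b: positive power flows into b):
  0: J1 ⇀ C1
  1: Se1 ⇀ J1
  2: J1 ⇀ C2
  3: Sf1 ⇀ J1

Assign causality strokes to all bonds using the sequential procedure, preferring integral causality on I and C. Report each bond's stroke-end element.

bond 1 →J1  (Se1: effort source, stroke at far end)
bond 3 →Sf1  (Sf1 fixes flow; stroke at Sf1)
bond 0 →J1  (J1 flow already set via bond 3)
bond 2 →J1  (common-f at J1 fixed by 3)

β0 stroke→J1
β1 stroke→J1
β2 stroke→J1
β3 stroke→Sf1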